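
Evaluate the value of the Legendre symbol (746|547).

Reduce the numerator: 746 ≡ 199 (mod 547), so (746|547) = (199|547).
Both 199 ≡ 3 and 547 ≡ 3 (mod 4), so reciprocity gives (199|547) = -(547|199). Reduce: 547 ≡ 149 (mod 199). Now have -(149|199).
149 ≡ 1 (mod 4), so quadratic reciprocity gives (149|199) = (199|149). Reduce: 199 ≡ 50 (mod 149). Now have -(50|149).
Factor out 2: 50 = 2·25. Since 149 ≡ 5 (mod 8), (2|149) = -1. Now have (25|149).
25 ≡ 1 (mod 4), so quadratic reciprocity gives (25|149) = (149|25). Reduce: 149 ≡ 24 (mod 25). Now have (24|25).
Factor out 2: 24 = 2^3·3. Since 25 ≡ 1 (mod 8), (2|25) = +1, and (2|25)^3 = +1. Now have (3|25).
25 ≡ 1 (mod 4), so quadratic reciprocity gives (3|25) = (25|3). Reduce: 25 ≡ 1 (mod 3). Now have (1|3).
(1|3) = 1. Collecting the sign factors: 1.

1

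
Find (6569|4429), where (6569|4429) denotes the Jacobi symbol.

(6569|4429)
  = (2140|4429)    [6569 ≡ 2140 mod 4429]
  = (535|4429)    [4429 ≡ 5 mod 8 ⇒ (2|4429)^2 = +1]
  = (4429|535)    [QR: 4429 ≡ 1 mod 4, sign kept]
  = (149|535)    [4429 ≡ 149 mod 535]
  = (535|149)    [QR: 149 ≡ 1 mod 4, sign kept]
  = (88|149)    [535 ≡ 88 mod 149]
  = -(11|149)    [149 ≡ 5 mod 8 ⇒ (2|149)^3 = -1]
  = -(149|11)    [QR: 149 ≡ 1 mod 4, sign kept]
  = -(6|11)    [149 ≡ 6 mod 11]
  = (3|11)    [11 ≡ 3 mod 8 ⇒ (2|11) = -1]
  = -(11|3)    [QR: both ≡ 3 mod 4, sign flips]
  = -(2|3)    [11 ≡ 2 mod 3]
  = (1|3)    [3 ≡ 3 mod 8 ⇒ (2|3) = -1]
  = 1    [(1|3) = 1]

1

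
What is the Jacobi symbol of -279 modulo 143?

(-279|143)
  = (7|143)    [-279 ≡ 7 mod 143]
  = -(143|7)    [QR: both ≡ 3 mod 4, sign flips]
  = -(3|7)    [143 ≡ 3 mod 7]
  = (7|3)    [QR: both ≡ 3 mod 4, sign flips]
  = (1|3)    [7 ≡ 1 mod 3]
  = 1    [(1|3) = 1]

1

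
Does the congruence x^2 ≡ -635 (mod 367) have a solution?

Pull out -1: (-635/367) = (-1/367)·(635/367). Since 367 ≡ 3 (mod 4), (-1/367) = -1. Now have -(635/367).
Reduce the numerator: 635 ≡ 268 (mod 367), so (635/367) = (268/367).
Factor out 2: 268 = 2^2·67. Since 367 ≡ 7 (mod 8), (2/367) = +1, and (2/367)^2 = +1. Now have -(67/367).
Both 67 ≡ 3 and 367 ≡ 3 (mod 4), so reciprocity gives (67/367) = -(367/67). Reduce: 367 ≡ 32 (mod 67). Now have (32/67).
Factor out 2: 32 = 2^5. Since 67 ≡ 3 (mod 8), (2/67) = -1, and (2/67)^5 = -1. Now have -(1/67).
(1/67) = 1. Collecting the sign factors: -1.
The Legendre symbol is -1, so x^2 ≡ -635 (mod 367) has no solution.

no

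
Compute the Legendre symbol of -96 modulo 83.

(-96|83)
  = (70|83)    [-96 ≡ 70 mod 83]
  = -(35|83)    [83 ≡ 3 mod 8 ⇒ (2|83) = -1]
  = (83|35)    [QR: both ≡ 3 mod 4, sign flips]
  = (13|35)    [83 ≡ 13 mod 35]
  = (35|13)    [QR: 13 ≡ 1 mod 4, sign kept]
  = (9|13)    [35 ≡ 9 mod 13]
  = (13|9)    [QR: 9 ≡ 1 mod 4, sign kept]
  = (4|9)    [13 ≡ 4 mod 9]
  = (1|9)    [9 ≡ 1 mod 8 ⇒ (2|9)^2 = +1]
  = 1    [(1|9) = 1]

1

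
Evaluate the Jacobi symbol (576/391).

1

Reduce the numerator: 576 ≡ 185 (mod 391), so (576/391) = (185/391).
185 ≡ 1 (mod 4), so quadratic reciprocity gives (185/391) = (391/185). Reduce: 391 ≡ 21 (mod 185). Now have (21/185).
21 ≡ 1 (mod 4), so quadratic reciprocity gives (21/185) = (185/21). Reduce: 185 ≡ 17 (mod 21). Now have (17/21).
17 ≡ 1 (mod 4), so quadratic reciprocity gives (17/21) = (21/17). Reduce: 21 ≡ 4 (mod 17). Now have (4/17).
Factor out 2: 4 = 2^2. Since 17 ≡ 1 (mod 8), (2/17) = +1, and (2/17)^2 = +1. Now have (1/17).
(1/17) = 1. Collecting the sign factors: 1.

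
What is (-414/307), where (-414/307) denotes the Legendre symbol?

-1

Reduce the numerator: -414 ≡ 200 (mod 307), so (-414/307) = (200/307).
Factor out 2: 200 = 2^3·25. Since 307 ≡ 3 (mod 8), (2/307) = -1, and (2/307)^3 = -1. Now have -(25/307).
25 ≡ 1 (mod 4), so quadratic reciprocity gives (25/307) = (307/25). Reduce: 307 ≡ 7 (mod 25). Now have -(7/25).
25 ≡ 1 (mod 4), so quadratic reciprocity gives (7/25) = (25/7). Reduce: 25 ≡ 4 (mod 7). Now have -(4/7).
Factor out 2: 4 = 2^2. Since 7 ≡ 7 (mod 8), (2/7) = +1, and (2/7)^2 = +1. Now have -(1/7).
(1/7) = 1. Collecting the sign factors: -1.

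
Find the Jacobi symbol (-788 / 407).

1

(-788 / 407)
  = (26 / 407)    [-788 ≡ 26 mod 407]
  = (13 / 407)    [407 ≡ 7 mod 8 ⇒ (2 / 407) = +1]
  = (407 / 13)    [QR: 13 ≡ 1 mod 4, sign kept]
  = (4 / 13)    [407 ≡ 4 mod 13]
  = (1 / 13)    [13 ≡ 5 mod 8 ⇒ (2 / 13)^2 = +1]
  = 1    [(1 / 13) = 1]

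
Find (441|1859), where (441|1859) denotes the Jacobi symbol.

(441|1859)
  = (1859|441)    [QR: 441 ≡ 1 mod 4, sign kept]
  = (95|441)    [1859 ≡ 95 mod 441]
  = (441|95)    [QR: 441 ≡ 1 mod 4, sign kept]
  = (61|95)    [441 ≡ 61 mod 95]
  = (95|61)    [QR: 61 ≡ 1 mod 4, sign kept]
  = (34|61)    [95 ≡ 34 mod 61]
  = -(17|61)    [61 ≡ 5 mod 8 ⇒ (2|61) = -1]
  = -(61|17)    [QR: 17 ≡ 1 mod 4, sign kept]
  = -(10|17)    [61 ≡ 10 mod 17]
  = -(5|17)    [17 ≡ 1 mod 8 ⇒ (2|17) = +1]
  = -(17|5)    [QR: 5 ≡ 1 mod 4, sign kept]
  = -(2|5)    [17 ≡ 2 mod 5]
  = (1|5)    [5 ≡ 5 mod 8 ⇒ (2|5) = -1]
  = 1    [(1|5) = 1]

1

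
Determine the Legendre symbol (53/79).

-1

(53/79)
  = (79/53)    [QR: 53 ≡ 1 mod 4, sign kept]
  = (26/53)    [79 ≡ 26 mod 53]
  = -(13/53)    [53 ≡ 5 mod 8 ⇒ (2/53) = -1]
  = -(53/13)    [QR: 13 ≡ 1 mod 4, sign kept]
  = -(1/13)    [53 ≡ 1 mod 13]
  = -1    [(1/13) = 1]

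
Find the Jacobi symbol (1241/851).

Reduce the numerator: 1241 ≡ 390 (mod 851), so (1241/851) = (390/851).
Factor out 2: 390 = 2·195. Since 851 ≡ 3 (mod 8), (2/851) = -1. Now have -(195/851).
Both 195 ≡ 3 and 851 ≡ 3 (mod 4), so reciprocity gives (195/851) = -(851/195). Reduce: 851 ≡ 71 (mod 195). Now have (71/195).
Both 71 ≡ 3 and 195 ≡ 3 (mod 4), so reciprocity gives (71/195) = -(195/71). Reduce: 195 ≡ 53 (mod 71). Now have -(53/71).
53 ≡ 1 (mod 4), so quadratic reciprocity gives (53/71) = (71/53). Reduce: 71 ≡ 18 (mod 53). Now have -(18/53).
Factor out 2: 18 = 2·9. Since 53 ≡ 5 (mod 8), (2/53) = -1. Now have (9/53).
9 ≡ 1 (mod 4), so quadratic reciprocity gives (9/53) = (53/9). Reduce: 53 ≡ 8 (mod 9). Now have (8/9).
Factor out 2: 8 = 2^3. Since 9 ≡ 1 (mod 8), (2/9) = +1, and (2/9)^3 = +1. Now have (1/9).
(1/9) = 1. Collecting the sign factors: 1.

1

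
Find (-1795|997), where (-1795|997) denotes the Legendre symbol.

1

Reduce the numerator: -1795 ≡ 199 (mod 997), so (-1795|997) = (199|997).
997 ≡ 1 (mod 4), so quadratic reciprocity gives (199|997) = (997|199). Reduce: 997 ≡ 2 (mod 199). Now have (2|199).
Factor out 2: 2 = 2. Since 199 ≡ 7 (mod 8), (2|199) = +1. Now have (1|199).
(1|199) = 1. Collecting the sign factors: 1.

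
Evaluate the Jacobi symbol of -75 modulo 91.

(-75/91)
  = (16/91)    [-75 ≡ 16 mod 91]
  = (1/91)    [91 ≡ 3 mod 8 ⇒ (2/91)^4 = +1]
  = 1    [(1/91) = 1]

1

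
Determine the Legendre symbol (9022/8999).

(9022/8999)
  = (23/8999)    [9022 ≡ 23 mod 8999]
  = -(8999/23)    [QR: both ≡ 3 mod 4, sign flips]
  = -(6/23)    [8999 ≡ 6 mod 23]
  = -(3/23)    [23 ≡ 7 mod 8 ⇒ (2/23) = +1]
  = (23/3)    [QR: both ≡ 3 mod 4, sign flips]
  = (2/3)    [23 ≡ 2 mod 3]
  = -(1/3)    [3 ≡ 3 mod 8 ⇒ (2/3) = -1]
  = -1    [(1/3) = 1]

-1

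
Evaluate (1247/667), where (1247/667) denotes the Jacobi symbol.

0

(1247/667)
  = (580/667)    [1247 ≡ 580 mod 667]
  = (145/667)    [667 ≡ 3 mod 8 ⇒ (2/667)^2 = +1]
  = (667/145)    [QR: 145 ≡ 1 mod 4, sign kept]
  = (87/145)    [667 ≡ 87 mod 145]
  = (145/87)    [QR: 145 ≡ 1 mod 4, sign kept]
  = (58/87)    [145 ≡ 58 mod 87]
  = (29/87)    [87 ≡ 7 mod 8 ⇒ (2/87) = +1]
  = (87/29)    [QR: 29 ≡ 1 mod 4, sign kept]
  = (0/29)    [87 ≡ 0 mod 29]
  = 0    [numerator 0, gcd > 1]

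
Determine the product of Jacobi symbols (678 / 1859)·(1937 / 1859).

By multiplicativity, (678·1937 / 1859) = (678 / 1859)·(1937 / 1859).
First factor (678 / 1859):
Factor out 2: 678 = 2·339. Since 1859 ≡ 3 (mod 8), (2 / 1859) = -1. Now have -(339 / 1859).
Both 339 ≡ 3 and 1859 ≡ 3 (mod 4), so reciprocity gives (339 / 1859) = -(1859 / 339). Reduce: 1859 ≡ 164 (mod 339). Now have (164 / 339).
Factor out 2: 164 = 2^2·41. Since 339 ≡ 3 (mod 8), (2 / 339) = -1, and (2 / 339)^2 = +1. Now have (41 / 339).
41 ≡ 1 (mod 4), so quadratic reciprocity gives (41 / 339) = (339 / 41). Reduce: 339 ≡ 11 (mod 41). Now have (11 / 41).
41 ≡ 1 (mod 4), so quadratic reciprocity gives (11 / 41) = (41 / 11). Reduce: 41 ≡ 8 (mod 11). Now have (8 / 11).
Factor out 2: 8 = 2^3. Since 11 ≡ 3 (mod 8), (2 / 11) = -1, and (2 / 11)^3 = -1. Now have -(1 / 11).
(1 / 11) = 1. Collecting the sign factors: -1.
Second factor (1937 / 1859):
Reduce the numerator: 1937 ≡ 78 (mod 1859), so (1937 / 1859) = (78 / 1859).
Factor out 2: 78 = 2·39. Since 1859 ≡ 3 (mod 8), (2 / 1859) = -1. Now have -(39 / 1859).
Both 39 ≡ 3 and 1859 ≡ 3 (mod 4), so reciprocity gives (39 / 1859) = -(1859 / 39). Reduce: 1859 ≡ 26 (mod 39). Now have (26 / 39).
Factor out 2: 26 = 2·13. Since 39 ≡ 7 (mod 8), (2 / 39) = +1. Now have (13 / 39).
13 ≡ 1 (mod 4), so quadratic reciprocity gives (13 / 39) = (39 / 13). Reduce: 39 ≡ 0 (mod 13). Now have (0 / 13).
The numerator is now 0 with denominator 13 > 1: the symbol is 0.
Product: (-1)·(0) = 0.

0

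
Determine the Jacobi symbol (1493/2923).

1493 ≡ 1 (mod 4), so quadratic reciprocity gives (1493/2923) = (2923/1493). Reduce: 2923 ≡ 1430 (mod 1493). Now have (1430/1493).
Factor out 2: 1430 = 2·715. Since 1493 ≡ 5 (mod 8), (2/1493) = -1. Now have -(715/1493).
1493 ≡ 1 (mod 4), so quadratic reciprocity gives (715/1493) = (1493/715). Reduce: 1493 ≡ 63 (mod 715). Now have -(63/715).
Both 63 ≡ 3 and 715 ≡ 3 (mod 4), so reciprocity gives (63/715) = -(715/63). Reduce: 715 ≡ 22 (mod 63). Now have (22/63).
Factor out 2: 22 = 2·11. Since 63 ≡ 7 (mod 8), (2/63) = +1. Now have (11/63).
Both 11 ≡ 3 and 63 ≡ 3 (mod 4), so reciprocity gives (11/63) = -(63/11). Reduce: 63 ≡ 8 (mod 11). Now have -(8/11).
Factor out 2: 8 = 2^3. Since 11 ≡ 3 (mod 8), (2/11) = -1, and (2/11)^3 = -1. Now have (1/11).
(1/11) = 1. Collecting the sign factors: 1.

1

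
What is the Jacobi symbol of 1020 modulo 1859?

-1

(1020 / 1859)
  = (255 / 1859)    [1859 ≡ 3 mod 8 ⇒ (2 / 1859)^2 = +1]
  = -(1859 / 255)    [QR: both ≡ 3 mod 4, sign flips]
  = -(74 / 255)    [1859 ≡ 74 mod 255]
  = -(37 / 255)    [255 ≡ 7 mod 8 ⇒ (2 / 255) = +1]
  = -(255 / 37)    [QR: 37 ≡ 1 mod 4, sign kept]
  = -(33 / 37)    [255 ≡ 33 mod 37]
  = -(37 / 33)    [QR: 33 ≡ 1 mod 4, sign kept]
  = -(4 / 33)    [37 ≡ 4 mod 33]
  = -(1 / 33)    [33 ≡ 1 mod 8 ⇒ (2 / 33)^2 = +1]
  = -1    [(1 / 33) = 1]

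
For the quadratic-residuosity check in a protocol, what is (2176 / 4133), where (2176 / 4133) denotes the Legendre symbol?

-1

(2176 / 4133)
  = -(17 / 4133)    [4133 ≡ 5 mod 8 ⇒ (2 / 4133)^7 = -1]
  = -(4133 / 17)    [QR: 17 ≡ 1 mod 4, sign kept]
  = -(2 / 17)    [4133 ≡ 2 mod 17]
  = -(1 / 17)    [17 ≡ 1 mod 8 ⇒ (2 / 17) = +1]
  = -1    [(1 / 17) = 1]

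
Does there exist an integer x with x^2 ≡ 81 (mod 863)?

yes

81 ≡ 1 (mod 4), so quadratic reciprocity gives (81/863) = (863/81). Reduce: 863 ≡ 53 (mod 81). Now have (53/81).
53 ≡ 1 (mod 4), so quadratic reciprocity gives (53/81) = (81/53). Reduce: 81 ≡ 28 (mod 53). Now have (28/53).
Factor out 2: 28 = 2^2·7. Since 53 ≡ 5 (mod 8), (2/53) = -1, and (2/53)^2 = +1. Now have (7/53).
53 ≡ 1 (mod 4), so quadratic reciprocity gives (7/53) = (53/7). Reduce: 53 ≡ 4 (mod 7). Now have (4/7).
Factor out 2: 4 = 2^2. Since 7 ≡ 7 (mod 8), (2/7) = +1, and (2/7)^2 = +1. Now have (1/7).
(1/7) = 1. Collecting the sign factors: 1.
The Legendre symbol is 1, so x^2 ≡ 81 (mod 863) has solution.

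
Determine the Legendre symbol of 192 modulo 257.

-1

(192/257)
  = (3/257)    [257 ≡ 1 mod 8 ⇒ (2/257)^6 = +1]
  = (257/3)    [QR: 257 ≡ 1 mod 4, sign kept]
  = (2/3)    [257 ≡ 2 mod 3]
  = -(1/3)    [3 ≡ 3 mod 8 ⇒ (2/3) = -1]
  = -1    [(1/3) = 1]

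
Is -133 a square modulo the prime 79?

yes

(-133|79)
  = -(133|79)    [79 ≡ 3 mod 4 ⇒ (-1|79) = -1]
  = -(54|79)    [133 ≡ 54 mod 79]
  = -(27|79)    [79 ≡ 7 mod 8 ⇒ (2|79) = +1]
  = (79|27)    [QR: both ≡ 3 mod 4, sign flips]
  = (25|27)    [79 ≡ 25 mod 27]
  = (27|25)    [QR: 25 ≡ 1 mod 4, sign kept]
  = (2|25)    [27 ≡ 2 mod 25]
  = (1|25)    [25 ≡ 1 mod 8 ⇒ (2|25) = +1]
  = 1    [(1|25) = 1]
The Legendre symbol is 1, so x^2 ≡ -133 (mod 79) has solution.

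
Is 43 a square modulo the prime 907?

no

(43/907)
  = -(907/43)    [QR: both ≡ 3 mod 4, sign flips]
  = -(4/43)    [907 ≡ 4 mod 43]
  = -(1/43)    [43 ≡ 3 mod 8 ⇒ (2/43)^2 = +1]
  = -1    [(1/43) = 1]
(43/907) = -1, and 907 is prime, so 43 is not a quadratic residue mod 907.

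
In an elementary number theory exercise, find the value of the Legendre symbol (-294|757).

Pull out -1: (-294|757) = (-1|757)·(294|757). Since 757 ≡ 1 (mod 4), (-1|757) = +1. Now have (294|757).
Factor out 2: 294 = 2·147. Since 757 ≡ 5 (mod 8), (2|757) = -1. Now have -(147|757).
757 ≡ 1 (mod 4), so quadratic reciprocity gives (147|757) = (757|147). Reduce: 757 ≡ 22 (mod 147). Now have -(22|147).
Factor out 2: 22 = 2·11. Since 147 ≡ 3 (mod 8), (2|147) = -1. Now have (11|147).
Both 11 ≡ 3 and 147 ≡ 3 (mod 4), so reciprocity gives (11|147) = -(147|11). Reduce: 147 ≡ 4 (mod 11). Now have -(4|11).
Factor out 2: 4 = 2^2. Since 11 ≡ 3 (mod 8), (2|11) = -1, and (2|11)^2 = +1. Now have -(1|11).
(1|11) = 1. Collecting the sign factors: -1.

-1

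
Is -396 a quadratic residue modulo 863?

yes

Reduce the numerator: -396 ≡ 467 (mod 863), so (-396|863) = (467|863).
Both 467 ≡ 3 and 863 ≡ 3 (mod 4), so reciprocity gives (467|863) = -(863|467). Reduce: 863 ≡ 396 (mod 467). Now have -(396|467).
Factor out 2: 396 = 2^2·99. Since 467 ≡ 3 (mod 8), (2|467) = -1, and (2|467)^2 = +1. Now have -(99|467).
Both 99 ≡ 3 and 467 ≡ 3 (mod 4), so reciprocity gives (99|467) = -(467|99). Reduce: 467 ≡ 71 (mod 99). Now have (71|99).
Both 71 ≡ 3 and 99 ≡ 3 (mod 4), so reciprocity gives (71|99) = -(99|71). Reduce: 99 ≡ 28 (mod 71). Now have -(28|71).
Factor out 2: 28 = 2^2·7. Since 71 ≡ 7 (mod 8), (2|71) = +1, and (2|71)^2 = +1. Now have -(7|71).
Both 7 ≡ 3 and 71 ≡ 3 (mod 4), so reciprocity gives (7|71) = -(71|7). Reduce: 71 ≡ 1 (mod 7). Now have (1|7).
(1|7) = 1. Collecting the sign factors: 1.
(-396|863) = 1, and 863 is prime, so -396 is a quadratic residue mod 863.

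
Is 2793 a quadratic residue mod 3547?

2793 ≡ 1 (mod 4), so quadratic reciprocity gives (2793/3547) = (3547/2793). Reduce: 3547 ≡ 754 (mod 2793). Now have (754/2793).
Factor out 2: 754 = 2·377. Since 2793 ≡ 1 (mod 8), (2/2793) = +1. Now have (377/2793).
377 ≡ 1 (mod 4), so quadratic reciprocity gives (377/2793) = (2793/377). Reduce: 2793 ≡ 154 (mod 377). Now have (154/377).
Factor out 2: 154 = 2·77. Since 377 ≡ 1 (mod 8), (2/377) = +1. Now have (77/377).
77 ≡ 1 (mod 4), so quadratic reciprocity gives (77/377) = (377/77). Reduce: 377 ≡ 69 (mod 77). Now have (69/77).
69 ≡ 1 (mod 4), so quadratic reciprocity gives (69/77) = (77/69). Reduce: 77 ≡ 8 (mod 69). Now have (8/69).
Factor out 2: 8 = 2^3. Since 69 ≡ 5 (mod 8), (2/69) = -1, and (2/69)^3 = -1. Now have -(1/69).
(1/69) = 1. Collecting the sign factors: -1.
(2793/3547) = -1, and 3547 is prime, so 2793 is not a quadratic residue mod 3547.

no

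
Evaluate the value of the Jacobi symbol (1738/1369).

1

(1738/1369)
  = (369/1369)    [1738 ≡ 369 mod 1369]
  = (1369/369)    [QR: 369 ≡ 1 mod 4, sign kept]
  = (262/369)    [1369 ≡ 262 mod 369]
  = (131/369)    [369 ≡ 1 mod 8 ⇒ (2/369) = +1]
  = (369/131)    [QR: 369 ≡ 1 mod 4, sign kept]
  = (107/131)    [369 ≡ 107 mod 131]
  = -(131/107)    [QR: both ≡ 3 mod 4, sign flips]
  = -(24/107)    [131 ≡ 24 mod 107]
  = (3/107)    [107 ≡ 3 mod 8 ⇒ (2/107)^3 = -1]
  = -(107/3)    [QR: both ≡ 3 mod 4, sign flips]
  = -(2/3)    [107 ≡ 2 mod 3]
  = (1/3)    [3 ≡ 3 mod 8 ⇒ (2/3) = -1]
  = 1    [(1/3) = 1]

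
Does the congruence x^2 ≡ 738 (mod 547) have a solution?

(738/547)
  = (191/547)    [738 ≡ 191 mod 547]
  = -(547/191)    [QR: both ≡ 3 mod 4, sign flips]
  = -(165/191)    [547 ≡ 165 mod 191]
  = -(191/165)    [QR: 165 ≡ 1 mod 4, sign kept]
  = -(26/165)    [191 ≡ 26 mod 165]
  = (13/165)    [165 ≡ 5 mod 8 ⇒ (2/165) = -1]
  = (165/13)    [QR: 13 ≡ 1 mod 4, sign kept]
  = (9/13)    [165 ≡ 9 mod 13]
  = (13/9)    [QR: 9 ≡ 1 mod 4, sign kept]
  = (4/9)    [13 ≡ 4 mod 9]
  = (1/9)    [9 ≡ 1 mod 8 ⇒ (2/9)^2 = +1]
  = 1    [(1/9) = 1]
The Legendre symbol is 1, so x^2 ≡ 738 (mod 547) has solution.

yes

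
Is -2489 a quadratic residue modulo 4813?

no

Reduce the numerator: -2489 ≡ 2324 (mod 4813), so (-2489/4813) = (2324/4813).
Factor out 2: 2324 = 2^2·581. Since 4813 ≡ 5 (mod 8), (2/4813) = -1, and (2/4813)^2 = +1. Now have (581/4813).
581 ≡ 1 (mod 4), so quadratic reciprocity gives (581/4813) = (4813/581). Reduce: 4813 ≡ 165 (mod 581). Now have (165/581).
165 ≡ 1 (mod 4), so quadratic reciprocity gives (165/581) = (581/165). Reduce: 581 ≡ 86 (mod 165). Now have (86/165).
Factor out 2: 86 = 2·43. Since 165 ≡ 5 (mod 8), (2/165) = -1. Now have -(43/165).
165 ≡ 1 (mod 4), so quadratic reciprocity gives (43/165) = (165/43). Reduce: 165 ≡ 36 (mod 43). Now have -(36/43).
Factor out 2: 36 = 2^2·9. Since 43 ≡ 3 (mod 8), (2/43) = -1, and (2/43)^2 = +1. Now have -(9/43).
9 ≡ 1 (mod 4), so quadratic reciprocity gives (9/43) = (43/9). Reduce: 43 ≡ 7 (mod 9). Now have -(7/9).
9 ≡ 1 (mod 4), so quadratic reciprocity gives (7/9) = (9/7). Reduce: 9 ≡ 2 (mod 7). Now have -(2/7).
Factor out 2: 2 = 2. Since 7 ≡ 7 (mod 8), (2/7) = +1. Now have -(1/7).
(1/7) = 1. Collecting the sign factors: -1.
The Legendre symbol is -1, so x^2 ≡ -2489 (mod 4813) has no solution.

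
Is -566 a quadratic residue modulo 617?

yes

Pull out -1: (-566|617) = (-1|617)·(566|617). Since 617 ≡ 1 (mod 4), (-1|617) = +1. Now have (566|617).
Factor out 2: 566 = 2·283. Since 617 ≡ 1 (mod 8), (2|617) = +1. Now have (283|617).
617 ≡ 1 (mod 4), so quadratic reciprocity gives (283|617) = (617|283). Reduce: 617 ≡ 51 (mod 283). Now have (51|283).
Both 51 ≡ 3 and 283 ≡ 3 (mod 4), so reciprocity gives (51|283) = -(283|51). Reduce: 283 ≡ 28 (mod 51). Now have -(28|51).
Factor out 2: 28 = 2^2·7. Since 51 ≡ 3 (mod 8), (2|51) = -1, and (2|51)^2 = +1. Now have -(7|51).
Both 7 ≡ 3 and 51 ≡ 3 (mod 4), so reciprocity gives (7|51) = -(51|7). Reduce: 51 ≡ 2 (mod 7). Now have (2|7).
Factor out 2: 2 = 2. Since 7 ≡ 7 (mod 8), (2|7) = +1. Now have (1|7).
(1|7) = 1. Collecting the sign factors: 1.
The Legendre symbol is 1, so x^2 ≡ -566 (mod 617) has solution.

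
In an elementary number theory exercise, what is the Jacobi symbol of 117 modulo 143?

0

117 ≡ 1 (mod 4), so quadratic reciprocity gives (117/143) = (143/117). Reduce: 143 ≡ 26 (mod 117). Now have (26/117).
Factor out 2: 26 = 2·13. Since 117 ≡ 5 (mod 8), (2/117) = -1. Now have -(13/117).
13 ≡ 1 (mod 4), so quadratic reciprocity gives (13/117) = (117/13). Reduce: 117 ≡ 0 (mod 13). Now have -(0/13).
The numerator is now 0 with denominator 13 > 1: the symbol is 0.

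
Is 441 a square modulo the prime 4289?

(441/4289)
  = (4289/441)    [QR: 441 ≡ 1 mod 4, sign kept]
  = (320/441)    [4289 ≡ 320 mod 441]
  = (5/441)    [441 ≡ 1 mod 8 ⇒ (2/441)^6 = +1]
  = (441/5)    [QR: 5 ≡ 1 mod 4, sign kept]
  = (1/5)    [441 ≡ 1 mod 5]
  = 1    [(1/5) = 1]
The Legendre symbol is 1, so x^2 ≡ 441 (mod 4289) has solution.

yes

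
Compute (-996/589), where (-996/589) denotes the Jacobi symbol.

Reduce the numerator: -996 ≡ 182 (mod 589), so (-996/589) = (182/589).
Factor out 2: 182 = 2·91. Since 589 ≡ 5 (mod 8), (2/589) = -1. Now have -(91/589).
589 ≡ 1 (mod 4), so quadratic reciprocity gives (91/589) = (589/91). Reduce: 589 ≡ 43 (mod 91). Now have -(43/91).
Both 43 ≡ 3 and 91 ≡ 3 (mod 4), so reciprocity gives (43/91) = -(91/43). Reduce: 91 ≡ 5 (mod 43). Now have (5/43).
5 ≡ 1 (mod 4), so quadratic reciprocity gives (5/43) = (43/5). Reduce: 43 ≡ 3 (mod 5). Now have (3/5).
5 ≡ 1 (mod 4), so quadratic reciprocity gives (3/5) = (5/3). Reduce: 5 ≡ 2 (mod 3). Now have (2/3).
Factor out 2: 2 = 2. Since 3 ≡ 3 (mod 8), (2/3) = -1. Now have -(1/3).
(1/3) = 1. Collecting the sign factors: -1.

-1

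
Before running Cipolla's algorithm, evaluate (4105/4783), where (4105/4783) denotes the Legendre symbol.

(4105/4783)
  = (4783/4105)    [QR: 4105 ≡ 1 mod 4, sign kept]
  = (678/4105)    [4783 ≡ 678 mod 4105]
  = (339/4105)    [4105 ≡ 1 mod 8 ⇒ (2/4105) = +1]
  = (4105/339)    [QR: 4105 ≡ 1 mod 4, sign kept]
  = (37/339)    [4105 ≡ 37 mod 339]
  = (339/37)    [QR: 37 ≡ 1 mod 4, sign kept]
  = (6/37)    [339 ≡ 6 mod 37]
  = -(3/37)    [37 ≡ 5 mod 8 ⇒ (2/37) = -1]
  = -(37/3)    [QR: 37 ≡ 1 mod 4, sign kept]
  = -(1/3)    [37 ≡ 1 mod 3]
  = -1    [(1/3) = 1]

-1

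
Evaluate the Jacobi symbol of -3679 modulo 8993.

(-3679 / 8993)
  = (3679 / 8993)    [8993 ≡ 1 mod 4 ⇒ (-1 / 8993) = +1]
  = (8993 / 3679)    [QR: 8993 ≡ 1 mod 4, sign kept]
  = (1635 / 3679)    [8993 ≡ 1635 mod 3679]
  = -(3679 / 1635)    [QR: both ≡ 3 mod 4, sign flips]
  = -(409 / 1635)    [3679 ≡ 409 mod 1635]
  = -(1635 / 409)    [QR: 409 ≡ 1 mod 4, sign kept]
  = -(408 / 409)    [1635 ≡ 408 mod 409]
  = -(51 / 409)    [409 ≡ 1 mod 8 ⇒ (2 / 409)^3 = +1]
  = -(409 / 51)    [QR: 409 ≡ 1 mod 4, sign kept]
  = -(1 / 51)    [409 ≡ 1 mod 51]
  = -1    [(1 / 51) = 1]

-1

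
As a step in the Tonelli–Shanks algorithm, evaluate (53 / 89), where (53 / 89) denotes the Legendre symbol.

53 ≡ 1 (mod 4), so quadratic reciprocity gives (53 / 89) = (89 / 53). Reduce: 89 ≡ 36 (mod 53). Now have (36 / 53).
Factor out 2: 36 = 2^2·9. Since 53 ≡ 5 (mod 8), (2 / 53) = -1, and (2 / 53)^2 = +1. Now have (9 / 53).
9 ≡ 1 (mod 4), so quadratic reciprocity gives (9 / 53) = (53 / 9). Reduce: 53 ≡ 8 (mod 9). Now have (8 / 9).
Factor out 2: 8 = 2^3. Since 9 ≡ 1 (mod 8), (2 / 9) = +1, and (2 / 9)^3 = +1. Now have (1 / 9).
(1 / 9) = 1. Collecting the sign factors: 1.

1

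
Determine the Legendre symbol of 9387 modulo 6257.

Reduce the numerator: 9387 ≡ 3130 (mod 6257), so (9387 / 6257) = (3130 / 6257).
Factor out 2: 3130 = 2·1565. Since 6257 ≡ 1 (mod 8), (2 / 6257) = +1. Now have (1565 / 6257).
1565 ≡ 1 (mod 4), so quadratic reciprocity gives (1565 / 6257) = (6257 / 1565). Reduce: 6257 ≡ 1562 (mod 1565). Now have (1562 / 1565).
Factor out 2: 1562 = 2·781. Since 1565 ≡ 5 (mod 8), (2 / 1565) = -1. Now have -(781 / 1565).
781 ≡ 1 (mod 4), so quadratic reciprocity gives (781 / 1565) = (1565 / 781). Reduce: 1565 ≡ 3 (mod 781). Now have -(3 / 781).
781 ≡ 1 (mod 4), so quadratic reciprocity gives (3 / 781) = (781 / 3). Reduce: 781 ≡ 1 (mod 3). Now have -(1 / 3).
(1 / 3) = 1. Collecting the sign factors: -1.

-1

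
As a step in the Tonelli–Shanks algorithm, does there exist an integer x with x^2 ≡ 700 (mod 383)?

yes

Reduce the numerator: 700 ≡ 317 (mod 383), so (700/383) = (317/383).
317 ≡ 1 (mod 4), so quadratic reciprocity gives (317/383) = (383/317). Reduce: 383 ≡ 66 (mod 317). Now have (66/317).
Factor out 2: 66 = 2·33. Since 317 ≡ 5 (mod 8), (2/317) = -1. Now have -(33/317).
33 ≡ 1 (mod 4), so quadratic reciprocity gives (33/317) = (317/33). Reduce: 317 ≡ 20 (mod 33). Now have -(20/33).
Factor out 2: 20 = 2^2·5. Since 33 ≡ 1 (mod 8), (2/33) = +1, and (2/33)^2 = +1. Now have -(5/33).
5 ≡ 1 (mod 4), so quadratic reciprocity gives (5/33) = (33/5). Reduce: 33 ≡ 3 (mod 5). Now have -(3/5).
5 ≡ 1 (mod 4), so quadratic reciprocity gives (3/5) = (5/3). Reduce: 5 ≡ 2 (mod 3). Now have -(2/3).
Factor out 2: 2 = 2. Since 3 ≡ 3 (mod 8), (2/3) = -1. Now have (1/3).
(1/3) = 1. Collecting the sign factors: 1.
(700/383) = 1, and 383 is prime, so 700 is a quadratic residue mod 383.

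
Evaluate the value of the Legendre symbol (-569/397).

1

(-569/397)
  = (225/397)    [-569 ≡ 225 mod 397]
  = (397/225)    [QR: 225 ≡ 1 mod 4, sign kept]
  = (172/225)    [397 ≡ 172 mod 225]
  = (43/225)    [225 ≡ 1 mod 8 ⇒ (2/225)^2 = +1]
  = (225/43)    [QR: 225 ≡ 1 mod 4, sign kept]
  = (10/43)    [225 ≡ 10 mod 43]
  = -(5/43)    [43 ≡ 3 mod 8 ⇒ (2/43) = -1]
  = -(43/5)    [QR: 5 ≡ 1 mod 4, sign kept]
  = -(3/5)    [43 ≡ 3 mod 5]
  = -(5/3)    [QR: 5 ≡ 1 mod 4, sign kept]
  = -(2/3)    [5 ≡ 2 mod 3]
  = (1/3)    [3 ≡ 3 mod 8 ⇒ (2/3) = -1]
  = 1    [(1/3) = 1]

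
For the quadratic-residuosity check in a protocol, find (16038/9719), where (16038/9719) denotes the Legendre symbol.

1

Reduce the numerator: 16038 ≡ 6319 (mod 9719), so (16038/9719) = (6319/9719).
Both 6319 ≡ 3 and 9719 ≡ 3 (mod 4), so reciprocity gives (6319/9719) = -(9719/6319). Reduce: 9719 ≡ 3400 (mod 6319). Now have -(3400/6319).
Factor out 2: 3400 = 2^3·425. Since 6319 ≡ 7 (mod 8), (2/6319) = +1, and (2/6319)^3 = +1. Now have -(425/6319).
425 ≡ 1 (mod 4), so quadratic reciprocity gives (425/6319) = (6319/425). Reduce: 6319 ≡ 369 (mod 425). Now have -(369/425).
369 ≡ 1 (mod 4), so quadratic reciprocity gives (369/425) = (425/369). Reduce: 425 ≡ 56 (mod 369). Now have -(56/369).
Factor out 2: 56 = 2^3·7. Since 369 ≡ 1 (mod 8), (2/369) = +1, and (2/369)^3 = +1. Now have -(7/369).
369 ≡ 1 (mod 4), so quadratic reciprocity gives (7/369) = (369/7). Reduce: 369 ≡ 5 (mod 7). Now have -(5/7).
5 ≡ 1 (mod 4), so quadratic reciprocity gives (5/7) = (7/5). Reduce: 7 ≡ 2 (mod 5). Now have -(2/5).
Factor out 2: 2 = 2. Since 5 ≡ 5 (mod 8), (2/5) = -1. Now have (1/5).
(1/5) = 1. Collecting the sign factors: 1.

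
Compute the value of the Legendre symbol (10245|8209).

-1

(10245|8209)
  = (2036|8209)    [10245 ≡ 2036 mod 8209]
  = (509|8209)    [8209 ≡ 1 mod 8 ⇒ (2|8209)^2 = +1]
  = (8209|509)    [QR: 509 ≡ 1 mod 4, sign kept]
  = (65|509)    [8209 ≡ 65 mod 509]
  = (509|65)    [QR: 65 ≡ 1 mod 4, sign kept]
  = (54|65)    [509 ≡ 54 mod 65]
  = (27|65)    [65 ≡ 1 mod 8 ⇒ (2|65) = +1]
  = (65|27)    [QR: 65 ≡ 1 mod 4, sign kept]
  = (11|27)    [65 ≡ 11 mod 27]
  = -(27|11)    [QR: both ≡ 3 mod 4, sign flips]
  = -(5|11)    [27 ≡ 5 mod 11]
  = -(11|5)    [QR: 5 ≡ 1 mod 4, sign kept]
  = -(1|5)    [11 ≡ 1 mod 5]
  = -1    [(1|5) = 1]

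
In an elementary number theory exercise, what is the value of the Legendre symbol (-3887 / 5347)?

(-3887 / 5347)
  = (1460 / 5347)    [-3887 ≡ 1460 mod 5347]
  = (365 / 5347)    [5347 ≡ 3 mod 8 ⇒ (2 / 5347)^2 = +1]
  = (5347 / 365)    [QR: 365 ≡ 1 mod 4, sign kept]
  = (237 / 365)    [5347 ≡ 237 mod 365]
  = (365 / 237)    [QR: 237 ≡ 1 mod 4, sign kept]
  = (128 / 237)    [365 ≡ 128 mod 237]
  = -(1 / 237)    [237 ≡ 5 mod 8 ⇒ (2 / 237)^7 = -1]
  = -1    [(1 / 237) = 1]

-1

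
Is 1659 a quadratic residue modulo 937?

yes

(1659/937)
  = (722/937)    [1659 ≡ 722 mod 937]
  = (361/937)    [937 ≡ 1 mod 8 ⇒ (2/937) = +1]
  = (937/361)    [QR: 361 ≡ 1 mod 4, sign kept]
  = (215/361)    [937 ≡ 215 mod 361]
  = (361/215)    [QR: 361 ≡ 1 mod 4, sign kept]
  = (146/215)    [361 ≡ 146 mod 215]
  = (73/215)    [215 ≡ 7 mod 8 ⇒ (2/215) = +1]
  = (215/73)    [QR: 73 ≡ 1 mod 4, sign kept]
  = (69/73)    [215 ≡ 69 mod 73]
  = (73/69)    [QR: 69 ≡ 1 mod 4, sign kept]
  = (4/69)    [73 ≡ 4 mod 69]
  = (1/69)    [69 ≡ 5 mod 8 ⇒ (2/69)^2 = +1]
  = 1    [(1/69) = 1]
(1659/937) = 1, and 937 is prime, so 1659 is a quadratic residue mod 937.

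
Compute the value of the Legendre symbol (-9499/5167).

Pull out -1: (-9499/5167) = (-1/5167)·(9499/5167). Since 5167 ≡ 3 (mod 4), (-1/5167) = -1. Now have -(9499/5167).
Reduce the numerator: 9499 ≡ 4332 (mod 5167), so (9499/5167) = (4332/5167).
Factor out 2: 4332 = 2^2·1083. Since 5167 ≡ 7 (mod 8), (2/5167) = +1, and (2/5167)^2 = +1. Now have -(1083/5167).
Both 1083 ≡ 3 and 5167 ≡ 3 (mod 4), so reciprocity gives (1083/5167) = -(5167/1083). Reduce: 5167 ≡ 835 (mod 1083). Now have (835/1083).
Both 835 ≡ 3 and 1083 ≡ 3 (mod 4), so reciprocity gives (835/1083) = -(1083/835). Reduce: 1083 ≡ 248 (mod 835). Now have -(248/835).
Factor out 2: 248 = 2^3·31. Since 835 ≡ 3 (mod 8), (2/835) = -1, and (2/835)^3 = -1. Now have (31/835).
Both 31 ≡ 3 and 835 ≡ 3 (mod 4), so reciprocity gives (31/835) = -(835/31). Reduce: 835 ≡ 29 (mod 31). Now have -(29/31).
29 ≡ 1 (mod 4), so quadratic reciprocity gives (29/31) = (31/29). Reduce: 31 ≡ 2 (mod 29). Now have -(2/29).
Factor out 2: 2 = 2. Since 29 ≡ 5 (mod 8), (2/29) = -1. Now have (1/29).
(1/29) = 1. Collecting the sign factors: 1.

1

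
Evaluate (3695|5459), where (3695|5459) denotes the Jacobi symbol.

-1

Both 3695 ≡ 3 and 5459 ≡ 3 (mod 4), so reciprocity gives (3695|5459) = -(5459|3695). Reduce: 5459 ≡ 1764 (mod 3695). Now have -(1764|3695).
Factor out 2: 1764 = 2^2·441. Since 3695 ≡ 7 (mod 8), (2|3695) = +1, and (2|3695)^2 = +1. Now have -(441|3695).
441 ≡ 1 (mod 4), so quadratic reciprocity gives (441|3695) = (3695|441). Reduce: 3695 ≡ 167 (mod 441). Now have -(167|441).
441 ≡ 1 (mod 4), so quadratic reciprocity gives (167|441) = (441|167). Reduce: 441 ≡ 107 (mod 167). Now have -(107|167).
Both 107 ≡ 3 and 167 ≡ 3 (mod 4), so reciprocity gives (107|167) = -(167|107). Reduce: 167 ≡ 60 (mod 107). Now have (60|107).
Factor out 2: 60 = 2^2·15. Since 107 ≡ 3 (mod 8), (2|107) = -1, and (2|107)^2 = +1. Now have (15|107).
Both 15 ≡ 3 and 107 ≡ 3 (mod 4), so reciprocity gives (15|107) = -(107|15). Reduce: 107 ≡ 2 (mod 15). Now have -(2|15).
Factor out 2: 2 = 2. Since 15 ≡ 7 (mod 8), (2|15) = +1. Now have -(1|15).
(1|15) = 1. Collecting the sign factors: -1.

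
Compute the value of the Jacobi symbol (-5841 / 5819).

0

Pull out -1: (-5841 / 5819) = (-1 / 5819)·(5841 / 5819). Since 5819 ≡ 3 (mod 4), (-1 / 5819) = -1. Now have -(5841 / 5819).
Reduce the numerator: 5841 ≡ 22 (mod 5819), so (5841 / 5819) = (22 / 5819).
Factor out 2: 22 = 2·11. Since 5819 ≡ 3 (mod 8), (2 / 5819) = -1. Now have (11 / 5819).
Both 11 ≡ 3 and 5819 ≡ 3 (mod 4), so reciprocity gives (11 / 5819) = -(5819 / 11). Reduce: 5819 ≡ 0 (mod 11). Now have -(0 / 11).
The numerator is now 0 with denominator 11 > 1: the symbol is 0.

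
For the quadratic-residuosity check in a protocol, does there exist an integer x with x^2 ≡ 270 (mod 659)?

Factor out 2: 270 = 2·135. Since 659 ≡ 3 (mod 8), (2/659) = -1. Now have -(135/659).
Both 135 ≡ 3 and 659 ≡ 3 (mod 4), so reciprocity gives (135/659) = -(659/135). Reduce: 659 ≡ 119 (mod 135). Now have (119/135).
Both 119 ≡ 3 and 135 ≡ 3 (mod 4), so reciprocity gives (119/135) = -(135/119). Reduce: 135 ≡ 16 (mod 119). Now have -(16/119).
Factor out 2: 16 = 2^4. Since 119 ≡ 7 (mod 8), (2/119) = +1, and (2/119)^4 = +1. Now have -(1/119).
(1/119) = 1. Collecting the sign factors: -1.
(270/659) = -1, and 659 is prime, so 270 is not a quadratic residue mod 659.

no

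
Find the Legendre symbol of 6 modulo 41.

(6 / 41)
  = (3 / 41)    [41 ≡ 1 mod 8 ⇒ (2 / 41) = +1]
  = (41 / 3)    [QR: 41 ≡ 1 mod 4, sign kept]
  = (2 / 3)    [41 ≡ 2 mod 3]
  = -(1 / 3)    [3 ≡ 3 mod 8 ⇒ (2 / 3) = -1]
  = -1    [(1 / 3) = 1]

-1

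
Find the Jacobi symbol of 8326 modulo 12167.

0

(8326|12167)
  = (4163|12167)    [12167 ≡ 7 mod 8 ⇒ (2|12167) = +1]
  = -(12167|4163)    [QR: both ≡ 3 mod 4, sign flips]
  = -(3841|4163)    [12167 ≡ 3841 mod 4163]
  = -(4163|3841)    [QR: 3841 ≡ 1 mod 4, sign kept]
  = -(322|3841)    [4163 ≡ 322 mod 3841]
  = -(161|3841)    [3841 ≡ 1 mod 8 ⇒ (2|3841) = +1]
  = -(3841|161)    [QR: 161 ≡ 1 mod 4, sign kept]
  = -(138|161)    [3841 ≡ 138 mod 161]
  = -(69|161)    [161 ≡ 1 mod 8 ⇒ (2|161) = +1]
  = -(161|69)    [QR: 69 ≡ 1 mod 4, sign kept]
  = -(23|69)    [161 ≡ 23 mod 69]
  = -(69|23)    [QR: 69 ≡ 1 mod 4, sign kept]
  = -(0|23)    [69 ≡ 0 mod 23]
  = 0    [numerator 0, gcd > 1]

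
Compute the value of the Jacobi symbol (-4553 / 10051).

(-4553 / 10051)
  = (5498 / 10051)    [-4553 ≡ 5498 mod 10051]
  = -(2749 / 10051)    [10051 ≡ 3 mod 8 ⇒ (2 / 10051) = -1]
  = -(10051 / 2749)    [QR: 2749 ≡ 1 mod 4, sign kept]
  = -(1804 / 2749)    [10051 ≡ 1804 mod 2749]
  = -(451 / 2749)    [2749 ≡ 5 mod 8 ⇒ (2 / 2749)^2 = +1]
  = -(2749 / 451)    [QR: 2749 ≡ 1 mod 4, sign kept]
  = -(43 / 451)    [2749 ≡ 43 mod 451]
  = (451 / 43)    [QR: both ≡ 3 mod 4, sign flips]
  = (21 / 43)    [451 ≡ 21 mod 43]
  = (43 / 21)    [QR: 21 ≡ 1 mod 4, sign kept]
  = (1 / 21)    [43 ≡ 1 mod 21]
  = 1    [(1 / 21) = 1]

1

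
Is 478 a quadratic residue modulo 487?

no

Factor out 2: 478 = 2·239. Since 487 ≡ 7 (mod 8), (2|487) = +1. Now have (239|487).
Both 239 ≡ 3 and 487 ≡ 3 (mod 4), so reciprocity gives (239|487) = -(487|239). Reduce: 487 ≡ 9 (mod 239). Now have -(9|239).
9 ≡ 1 (mod 4), so quadratic reciprocity gives (9|239) = (239|9). Reduce: 239 ≡ 5 (mod 9). Now have -(5|9).
5 ≡ 1 (mod 4), so quadratic reciprocity gives (5|9) = (9|5). Reduce: 9 ≡ 4 (mod 5). Now have -(4|5).
Factor out 2: 4 = 2^2. Since 5 ≡ 5 (mod 8), (2|5) = -1, and (2|5)^2 = +1. Now have -(1|5).
(1|5) = 1. Collecting the sign factors: -1.
(478|487) = -1, and 487 is prime, so 478 is not a quadratic residue mod 487.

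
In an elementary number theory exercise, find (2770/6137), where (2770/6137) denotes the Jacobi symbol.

1

(2770/6137)
  = (1385/6137)    [6137 ≡ 1 mod 8 ⇒ (2/6137) = +1]
  = (6137/1385)    [QR: 1385 ≡ 1 mod 4, sign kept]
  = (597/1385)    [6137 ≡ 597 mod 1385]
  = (1385/597)    [QR: 597 ≡ 1 mod 4, sign kept]
  = (191/597)    [1385 ≡ 191 mod 597]
  = (597/191)    [QR: 597 ≡ 1 mod 4, sign kept]
  = (24/191)    [597 ≡ 24 mod 191]
  = (3/191)    [191 ≡ 7 mod 8 ⇒ (2/191)^3 = +1]
  = -(191/3)    [QR: both ≡ 3 mod 4, sign flips]
  = -(2/3)    [191 ≡ 2 mod 3]
  = (1/3)    [3 ≡ 3 mod 8 ⇒ (2/3) = -1]
  = 1    [(1/3) = 1]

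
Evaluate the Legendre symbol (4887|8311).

-1

(4887|8311)
  = -(8311|4887)    [QR: both ≡ 3 mod 4, sign flips]
  = -(3424|4887)    [8311 ≡ 3424 mod 4887]
  = -(107|4887)    [4887 ≡ 7 mod 8 ⇒ (2|4887)^5 = +1]
  = (4887|107)    [QR: both ≡ 3 mod 4, sign flips]
  = (72|107)    [4887 ≡ 72 mod 107]
  = -(9|107)    [107 ≡ 3 mod 8 ⇒ (2|107)^3 = -1]
  = -(107|9)    [QR: 9 ≡ 1 mod 4, sign kept]
  = -(8|9)    [107 ≡ 8 mod 9]
  = -(1|9)    [9 ≡ 1 mod 8 ⇒ (2|9)^3 = +1]
  = -1    [(1|9) = 1]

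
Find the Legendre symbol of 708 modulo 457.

-1

Reduce the numerator: 708 ≡ 251 (mod 457), so (708/457) = (251/457).
457 ≡ 1 (mod 4), so quadratic reciprocity gives (251/457) = (457/251). Reduce: 457 ≡ 206 (mod 251). Now have (206/251).
Factor out 2: 206 = 2·103. Since 251 ≡ 3 (mod 8), (2/251) = -1. Now have -(103/251).
Both 103 ≡ 3 and 251 ≡ 3 (mod 4), so reciprocity gives (103/251) = -(251/103). Reduce: 251 ≡ 45 (mod 103). Now have (45/103).
45 ≡ 1 (mod 4), so quadratic reciprocity gives (45/103) = (103/45). Reduce: 103 ≡ 13 (mod 45). Now have (13/45).
13 ≡ 1 (mod 4), so quadratic reciprocity gives (13/45) = (45/13). Reduce: 45 ≡ 6 (mod 13). Now have (6/13).
Factor out 2: 6 = 2·3. Since 13 ≡ 5 (mod 8), (2/13) = -1. Now have -(3/13).
13 ≡ 1 (mod 4), so quadratic reciprocity gives (3/13) = (13/3). Reduce: 13 ≡ 1 (mod 3). Now have -(1/3).
(1/3) = 1. Collecting the sign factors: -1.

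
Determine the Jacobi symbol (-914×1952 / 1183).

1

By multiplicativity, (-914·1952 / 1183) = (-914 / 1183)·(1952 / 1183).
First factor (-914 / 1183):
Reduce the numerator: -914 ≡ 269 (mod 1183), so (-914 / 1183) = (269 / 1183).
269 ≡ 1 (mod 4), so quadratic reciprocity gives (269 / 1183) = (1183 / 269). Reduce: 1183 ≡ 107 (mod 269). Now have (107 / 269).
269 ≡ 1 (mod 4), so quadratic reciprocity gives (107 / 269) = (269 / 107). Reduce: 269 ≡ 55 (mod 107). Now have (55 / 107).
Both 55 ≡ 3 and 107 ≡ 3 (mod 4), so reciprocity gives (55 / 107) = -(107 / 55). Reduce: 107 ≡ 52 (mod 55). Now have -(52 / 55).
Factor out 2: 52 = 2^2·13. Since 55 ≡ 7 (mod 8), (2 / 55) = +1, and (2 / 55)^2 = +1. Now have -(13 / 55).
13 ≡ 1 (mod 4), so quadratic reciprocity gives (13 / 55) = (55 / 13). Reduce: 55 ≡ 3 (mod 13). Now have -(3 / 13).
13 ≡ 1 (mod 4), so quadratic reciprocity gives (3 / 13) = (13 / 3). Reduce: 13 ≡ 1 (mod 3). Now have -(1 / 3).
(1 / 3) = 1. Collecting the sign factors: -1.
Second factor (1952 / 1183):
Reduce the numerator: 1952 ≡ 769 (mod 1183), so (1952 / 1183) = (769 / 1183).
769 ≡ 1 (mod 4), so quadratic reciprocity gives (769 / 1183) = (1183 / 769). Reduce: 1183 ≡ 414 (mod 769). Now have (414 / 769).
Factor out 2: 414 = 2·207. Since 769 ≡ 1 (mod 8), (2 / 769) = +1. Now have (207 / 769).
769 ≡ 1 (mod 4), so quadratic reciprocity gives (207 / 769) = (769 / 207). Reduce: 769 ≡ 148 (mod 207). Now have (148 / 207).
Factor out 2: 148 = 2^2·37. Since 207 ≡ 7 (mod 8), (2 / 207) = +1, and (2 / 207)^2 = +1. Now have (37 / 207).
37 ≡ 1 (mod 4), so quadratic reciprocity gives (37 / 207) = (207 / 37). Reduce: 207 ≡ 22 (mod 37). Now have (22 / 37).
Factor out 2: 22 = 2·11. Since 37 ≡ 5 (mod 8), (2 / 37) = -1. Now have -(11 / 37).
37 ≡ 1 (mod 4), so quadratic reciprocity gives (11 / 37) = (37 / 11). Reduce: 37 ≡ 4 (mod 11). Now have -(4 / 11).
Factor out 2: 4 = 2^2. Since 11 ≡ 3 (mod 8), (2 / 11) = -1, and (2 / 11)^2 = +1. Now have -(1 / 11).
(1 / 11) = 1. Collecting the sign factors: -1.
Product: (-1)·(-1) = 1.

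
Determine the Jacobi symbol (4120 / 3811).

(4120 / 3811)
  = (309 / 3811)    [4120 ≡ 309 mod 3811]
  = (3811 / 309)    [QR: 309 ≡ 1 mod 4, sign kept]
  = (103 / 309)    [3811 ≡ 103 mod 309]
  = (309 / 103)    [QR: 309 ≡ 1 mod 4, sign kept]
  = (0 / 103)    [309 ≡ 0 mod 103]
  = 0    [numerator 0, gcd > 1]

0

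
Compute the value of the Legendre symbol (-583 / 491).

1

Pull out -1: (-583 / 491) = (-1 / 491)·(583 / 491). Since 491 ≡ 3 (mod 4), (-1 / 491) = -1. Now have -(583 / 491).
Reduce the numerator: 583 ≡ 92 (mod 491), so (583 / 491) = (92 / 491).
Factor out 2: 92 = 2^2·23. Since 491 ≡ 3 (mod 8), (2 / 491) = -1, and (2 / 491)^2 = +1. Now have -(23 / 491).
Both 23 ≡ 3 and 491 ≡ 3 (mod 4), so reciprocity gives (23 / 491) = -(491 / 23). Reduce: 491 ≡ 8 (mod 23). Now have (8 / 23).
Factor out 2: 8 = 2^3. Since 23 ≡ 7 (mod 8), (2 / 23) = +1, and (2 / 23)^3 = +1. Now have (1 / 23).
(1 / 23) = 1. Collecting the sign factors: 1.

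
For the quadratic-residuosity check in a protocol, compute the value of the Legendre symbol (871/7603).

-1

Both 871 ≡ 3 and 7603 ≡ 3 (mod 4), so reciprocity gives (871/7603) = -(7603/871). Reduce: 7603 ≡ 635 (mod 871). Now have -(635/871).
Both 635 ≡ 3 and 871 ≡ 3 (mod 4), so reciprocity gives (635/871) = -(871/635). Reduce: 871 ≡ 236 (mod 635). Now have (236/635).
Factor out 2: 236 = 2^2·59. Since 635 ≡ 3 (mod 8), (2/635) = -1, and (2/635)^2 = +1. Now have (59/635).
Both 59 ≡ 3 and 635 ≡ 3 (mod 4), so reciprocity gives (59/635) = -(635/59). Reduce: 635 ≡ 45 (mod 59). Now have -(45/59).
45 ≡ 1 (mod 4), so quadratic reciprocity gives (45/59) = (59/45). Reduce: 59 ≡ 14 (mod 45). Now have -(14/45).
Factor out 2: 14 = 2·7. Since 45 ≡ 5 (mod 8), (2/45) = -1. Now have (7/45).
45 ≡ 1 (mod 4), so quadratic reciprocity gives (7/45) = (45/7). Reduce: 45 ≡ 3 (mod 7). Now have (3/7).
Both 3 ≡ 3 and 7 ≡ 3 (mod 4), so reciprocity gives (3/7) = -(7/3). Reduce: 7 ≡ 1 (mod 3). Now have -(1/3).
(1/3) = 1. Collecting the sign factors: -1.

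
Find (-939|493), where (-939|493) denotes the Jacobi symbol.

-1

Reduce the numerator: -939 ≡ 47 (mod 493), so (-939|493) = (47|493).
493 ≡ 1 (mod 4), so quadratic reciprocity gives (47|493) = (493|47). Reduce: 493 ≡ 23 (mod 47). Now have (23|47).
Both 23 ≡ 3 and 47 ≡ 3 (mod 4), so reciprocity gives (23|47) = -(47|23). Reduce: 47 ≡ 1 (mod 23). Now have -(1|23).
(1|23) = 1. Collecting the sign factors: -1.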